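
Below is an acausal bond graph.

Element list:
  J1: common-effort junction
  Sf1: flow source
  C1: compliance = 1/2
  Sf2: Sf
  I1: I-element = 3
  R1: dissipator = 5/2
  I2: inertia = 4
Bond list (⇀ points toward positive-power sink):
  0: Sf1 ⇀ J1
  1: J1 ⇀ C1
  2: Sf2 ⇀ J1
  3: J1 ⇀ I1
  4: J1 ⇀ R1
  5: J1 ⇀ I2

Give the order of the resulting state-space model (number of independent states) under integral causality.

b0 →Sf1  (Sf1 (Sf) sets flow on bond)
b2 →Sf2  (Sf2 fixes flow; stroke at Sf2)
b1 →J1  (C1 outputs effort q/C1)
b3 →I1  (0-jn J1 has e-setter on 1)
b4 →R1  (J1 effort already set via bond 1)
b5 →I2  (J1: bond 1 brought effort, rest push out)

3  (C1, I1, I2 all integral)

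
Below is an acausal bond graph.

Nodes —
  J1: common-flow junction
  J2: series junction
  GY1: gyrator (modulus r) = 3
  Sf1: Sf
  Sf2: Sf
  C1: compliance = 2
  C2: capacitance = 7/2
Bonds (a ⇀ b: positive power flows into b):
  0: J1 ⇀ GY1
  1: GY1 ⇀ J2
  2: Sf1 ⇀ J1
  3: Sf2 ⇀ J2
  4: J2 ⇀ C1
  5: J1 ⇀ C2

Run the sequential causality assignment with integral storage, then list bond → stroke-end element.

β0 stroke at J1
β1 stroke at J2
β2 stroke at Sf1
β3 stroke at Sf2
β4 stroke at J2
β5 stroke at J1

β2 stroke at Sf1  (Sf1 fixes flow; stroke at Sf1)
β3 stroke at Sf2  (Sf2 fixes flow; stroke at Sf2)
β0 stroke at J1  (1-jn J1 has f-setter on 2)
β5 stroke at J1  (J1 flow already set via bond 2)
β1 stroke at J2  (J2 flow already set via bond 3)
β4 stroke at J2  (1-jn J2 has f-setter on 3)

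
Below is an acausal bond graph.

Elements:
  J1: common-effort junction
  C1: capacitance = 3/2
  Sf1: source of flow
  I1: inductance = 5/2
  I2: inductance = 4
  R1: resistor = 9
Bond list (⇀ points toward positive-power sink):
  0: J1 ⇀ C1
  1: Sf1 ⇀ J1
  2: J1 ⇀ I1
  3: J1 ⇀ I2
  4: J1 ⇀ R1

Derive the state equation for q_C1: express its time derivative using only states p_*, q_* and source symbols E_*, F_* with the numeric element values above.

#1 →Sf1  (Sf1 fixes flow; stroke at Sf1)
#0 →J1  (prefer integral on C1)
#2 →I1  (common-e at J1 fixed by 0)
#3 →I2  (0-jn J1 has e-setter on 0)
#4 →R1  (J1 effort already set via bond 0)

dq_C1/dt = F_Sf1 - 2*p_I1/5 - p_I2/4 - 2*q_C1/27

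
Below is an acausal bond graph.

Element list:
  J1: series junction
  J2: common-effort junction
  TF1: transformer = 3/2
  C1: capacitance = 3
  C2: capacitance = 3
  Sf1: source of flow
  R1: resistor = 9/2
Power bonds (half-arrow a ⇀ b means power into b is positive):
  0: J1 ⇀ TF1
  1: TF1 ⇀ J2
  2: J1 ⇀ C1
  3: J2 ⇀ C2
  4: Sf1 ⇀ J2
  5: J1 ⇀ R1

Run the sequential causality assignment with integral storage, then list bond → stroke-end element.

b4 stroke→Sf1  (Sf1: flow source, stroke at near end)
b2 stroke→J1  (C1 outputs effort q/C1)
b3 stroke→J2  (C2 outputs effort q/C2)
b1 stroke→TF1  (J2 effort already set via bond 3)
b0 stroke→J1  (TF TF1: opposite of bond 1)
b5 stroke→R1  (closing 1-jn rule on J1)

bond 0 stroke→J1
bond 1 stroke→TF1
bond 2 stroke→J1
bond 3 stroke→J2
bond 4 stroke→Sf1
bond 5 stroke→R1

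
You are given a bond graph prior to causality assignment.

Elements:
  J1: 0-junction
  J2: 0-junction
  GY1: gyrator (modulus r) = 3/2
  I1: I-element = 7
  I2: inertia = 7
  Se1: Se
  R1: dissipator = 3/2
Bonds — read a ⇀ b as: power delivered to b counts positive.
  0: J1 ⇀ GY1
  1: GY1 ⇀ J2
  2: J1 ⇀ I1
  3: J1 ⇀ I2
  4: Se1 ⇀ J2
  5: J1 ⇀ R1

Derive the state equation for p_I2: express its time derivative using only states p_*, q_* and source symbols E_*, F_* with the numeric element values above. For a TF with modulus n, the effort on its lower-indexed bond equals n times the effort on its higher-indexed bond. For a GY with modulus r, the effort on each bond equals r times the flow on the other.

dp_I2/dt = -E_Se1 - 3*p_I1/14 - 3*p_I2/14

b4 |J2  (Se1: effort source, stroke at far end)
b1 |GY1  (J2: bond 4 brought effort, rest push out)
b0 |GY1  (through GY1, causality inverts; strokes same side of GY1)
b2 |I1  (I1 integral (f out))
b3 |I2  (I2 outputs flow p/I2)
b5 |J1  (J1: last free bond brings effort in)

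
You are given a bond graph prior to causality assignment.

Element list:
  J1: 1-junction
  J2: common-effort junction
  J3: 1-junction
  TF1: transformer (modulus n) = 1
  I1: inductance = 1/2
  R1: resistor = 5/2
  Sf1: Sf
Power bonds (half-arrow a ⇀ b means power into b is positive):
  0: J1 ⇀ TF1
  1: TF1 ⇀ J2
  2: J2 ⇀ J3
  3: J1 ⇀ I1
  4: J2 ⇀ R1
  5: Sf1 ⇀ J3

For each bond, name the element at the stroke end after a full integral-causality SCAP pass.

b5 stroke→Sf1  (Sf1: flow source, stroke at near end)
b2 stroke→J3  (common-f at J3 fixed by 5)
b3 stroke→I1  (I1: I, integral causality)
b0 stroke→J1  (common-f at J1 fixed by 3)
b1 stroke→TF1  (through TF1, causality passes straight; one stroke at TF1)
b4 stroke→J2  (only one effort-in slot at J2)

bond 0 |J1
bond 1 |TF1
bond 2 |J3
bond 3 |I1
bond 4 |J2
bond 5 |Sf1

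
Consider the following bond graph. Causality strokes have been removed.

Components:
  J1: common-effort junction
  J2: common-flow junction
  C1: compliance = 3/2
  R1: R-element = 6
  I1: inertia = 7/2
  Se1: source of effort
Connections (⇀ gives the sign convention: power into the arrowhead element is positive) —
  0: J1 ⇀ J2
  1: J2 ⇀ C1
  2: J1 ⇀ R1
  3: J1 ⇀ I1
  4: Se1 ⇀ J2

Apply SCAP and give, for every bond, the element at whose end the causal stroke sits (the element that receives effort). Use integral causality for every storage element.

bond 0 stroke at J1
bond 1 stroke at J2
bond 2 stroke at R1
bond 3 stroke at I1
bond 4 stroke at J2

b4 stroke→J2  (Se1 (Se) sets effort on bond)
b1 stroke→J2  (prefer integral on C1)
b0 stroke→J1  (only one flow-in slot at J2)
b2 stroke→R1  (0-jn J1 has e-setter on 0)
b3 stroke→I1  (common-e at J1 fixed by 0)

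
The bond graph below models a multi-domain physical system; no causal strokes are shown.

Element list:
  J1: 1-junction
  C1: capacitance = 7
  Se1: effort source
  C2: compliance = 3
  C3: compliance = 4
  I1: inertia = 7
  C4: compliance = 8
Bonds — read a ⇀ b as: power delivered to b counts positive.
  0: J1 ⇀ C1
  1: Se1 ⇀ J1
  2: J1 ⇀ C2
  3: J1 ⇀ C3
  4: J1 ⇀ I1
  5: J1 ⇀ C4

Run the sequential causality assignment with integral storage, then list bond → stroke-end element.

#1 →J1  (Se1: effort source, stroke at far end)
#0 →J1  (C1: C, integral causality)
#2 →J1  (C2: C, integral causality)
#3 →J1  (C3: C, integral causality)
#4 →I1  (I1: I, integral causality)
#5 →J1  (1-jn J1 has f-setter on 4)

bond 0 stroke→J1
bond 1 stroke→J1
bond 2 stroke→J1
bond 3 stroke→J1
bond 4 stroke→I1
bond 5 stroke→J1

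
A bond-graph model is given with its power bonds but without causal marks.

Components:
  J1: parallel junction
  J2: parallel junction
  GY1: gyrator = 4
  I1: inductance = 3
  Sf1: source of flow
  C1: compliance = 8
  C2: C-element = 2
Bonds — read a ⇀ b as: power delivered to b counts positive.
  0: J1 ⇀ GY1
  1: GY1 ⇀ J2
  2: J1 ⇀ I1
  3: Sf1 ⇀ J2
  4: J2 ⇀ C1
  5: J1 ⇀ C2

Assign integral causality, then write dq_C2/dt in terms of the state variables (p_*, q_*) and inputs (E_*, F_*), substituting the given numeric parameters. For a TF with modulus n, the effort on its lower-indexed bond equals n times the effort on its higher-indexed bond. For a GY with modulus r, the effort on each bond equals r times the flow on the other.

β3 stroke at Sf1  (source Sf1 imposes f)
β2 stroke at I1  (I1 integral (f out))
β4 stroke at J2  (C1 outputs effort q/C1)
β1 stroke at GY1  (J2 effort already set via bond 4)
β0 stroke at GY1  (GY1 both-in/both-out from 1)
β5 stroke at J1  (J1 needs exactly one e-in)

dq_C2/dt = -p_I1/3 - q_C1/32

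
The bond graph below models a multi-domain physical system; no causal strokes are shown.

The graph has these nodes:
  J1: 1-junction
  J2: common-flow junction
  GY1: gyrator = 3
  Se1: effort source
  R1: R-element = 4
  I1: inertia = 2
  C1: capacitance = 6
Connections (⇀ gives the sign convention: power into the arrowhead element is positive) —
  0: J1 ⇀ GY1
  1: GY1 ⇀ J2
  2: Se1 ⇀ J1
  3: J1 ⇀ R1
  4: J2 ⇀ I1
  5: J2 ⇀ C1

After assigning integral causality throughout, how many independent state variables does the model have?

2  (C1, I1 all integral)

b2 →J1  (Se1 fixes effort; stroke away)
b4 →I1  (I1 outputs flow p/I1)
b1 →J2  (J2: bond 4 brought flow, rest push out)
b5 →J2  (J2: bond 4 brought flow, rest push out)
b0 →J1  (through GY1, causality inverts; strokes same side of GY1)
b3 →R1  (closing 1-jn rule on J1)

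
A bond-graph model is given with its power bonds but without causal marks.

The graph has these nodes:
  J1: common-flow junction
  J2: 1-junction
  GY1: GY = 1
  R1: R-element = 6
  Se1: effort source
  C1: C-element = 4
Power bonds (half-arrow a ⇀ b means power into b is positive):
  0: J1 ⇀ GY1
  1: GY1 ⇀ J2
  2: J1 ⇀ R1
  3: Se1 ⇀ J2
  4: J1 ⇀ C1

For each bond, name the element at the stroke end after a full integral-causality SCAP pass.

β3 →J2  (Se1: effort source, stroke at far end)
β1 →GY1  (only one flow-in slot at J2)
β0 →GY1  (GY GY1: same side as bond 1)
β2 →J1  (J1: bond 0 brought flow, rest push out)
β4 →J1  (1-jn J1 has f-setter on 0)

#0 stroke at GY1
#1 stroke at GY1
#2 stroke at J1
#3 stroke at J2
#4 stroke at J1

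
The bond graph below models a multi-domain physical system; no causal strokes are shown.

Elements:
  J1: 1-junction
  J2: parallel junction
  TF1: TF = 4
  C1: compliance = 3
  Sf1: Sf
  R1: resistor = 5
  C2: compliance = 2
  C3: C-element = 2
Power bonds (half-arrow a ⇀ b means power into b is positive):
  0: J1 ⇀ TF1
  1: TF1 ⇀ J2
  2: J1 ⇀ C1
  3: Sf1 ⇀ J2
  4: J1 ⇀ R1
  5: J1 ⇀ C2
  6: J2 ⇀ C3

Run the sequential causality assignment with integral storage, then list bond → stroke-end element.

#3 stroke→Sf1  (source Sf1 imposes f)
#2 stroke→J1  (prefer integral on C1)
#5 stroke→J1  (C2 integral (e out))
#6 stroke→J2  (C3 outputs effort q/C3)
#1 stroke→TF1  (J2: bond 6 brought effort, rest push out)
#0 stroke→J1  (TF1: transformer flips bond 1)
#4 stroke→R1  (J1: last free bond brings flow in)

β0 |J1
β1 |TF1
β2 |J1
β3 |Sf1
β4 |R1
β5 |J1
β6 |J2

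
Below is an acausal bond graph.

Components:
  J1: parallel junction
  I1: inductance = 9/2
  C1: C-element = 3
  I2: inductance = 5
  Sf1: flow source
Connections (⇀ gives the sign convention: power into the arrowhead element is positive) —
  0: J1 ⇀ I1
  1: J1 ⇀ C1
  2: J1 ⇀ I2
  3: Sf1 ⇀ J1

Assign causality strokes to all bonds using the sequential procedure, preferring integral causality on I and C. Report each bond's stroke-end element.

bond 0 →I1
bond 1 →J1
bond 2 →I2
bond 3 →Sf1

#3 stroke→Sf1  (Sf1: flow source, stroke at near end)
#0 stroke→I1  (I1: I, integral causality)
#1 stroke→J1  (C1: C, integral causality)
#2 stroke→I2  (common-e at J1 fixed by 1)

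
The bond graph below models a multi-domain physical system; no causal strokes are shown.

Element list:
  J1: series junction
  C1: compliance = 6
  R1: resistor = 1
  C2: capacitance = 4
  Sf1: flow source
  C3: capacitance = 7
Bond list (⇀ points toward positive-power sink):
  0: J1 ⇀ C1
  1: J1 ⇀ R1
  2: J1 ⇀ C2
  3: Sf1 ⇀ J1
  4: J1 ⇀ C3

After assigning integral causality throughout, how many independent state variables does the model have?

#3 →Sf1  (source Sf1 imposes f)
#0 →J1  (J1 flow already set via bond 3)
#1 →J1  (J1: bond 3 brought flow, rest push out)
#2 →J1  (J1: bond 3 brought flow, rest push out)
#4 →J1  (J1 flow already set via bond 3)

3  (C1, C2, C3 all integral)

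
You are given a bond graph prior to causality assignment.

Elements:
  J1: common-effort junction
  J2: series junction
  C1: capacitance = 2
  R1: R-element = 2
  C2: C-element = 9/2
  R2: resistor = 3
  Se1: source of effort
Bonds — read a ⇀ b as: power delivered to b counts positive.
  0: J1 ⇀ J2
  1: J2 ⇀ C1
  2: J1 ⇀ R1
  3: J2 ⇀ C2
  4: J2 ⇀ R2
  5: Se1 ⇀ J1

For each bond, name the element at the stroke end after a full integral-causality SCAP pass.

bond 0 stroke→J2
bond 1 stroke→J2
bond 2 stroke→R1
bond 3 stroke→J2
bond 4 stroke→R2
bond 5 stroke→J1

β5 |J1  (Se1: effort source, stroke at far end)
β0 |J2  (J1 effort already set via bond 5)
β2 |R1  (0-jn J1 has e-setter on 5)
β1 |J2  (C1: C, integral causality)
β3 |J2  (C2: C, integral causality)
β4 |R2  (closing 1-jn rule on J2)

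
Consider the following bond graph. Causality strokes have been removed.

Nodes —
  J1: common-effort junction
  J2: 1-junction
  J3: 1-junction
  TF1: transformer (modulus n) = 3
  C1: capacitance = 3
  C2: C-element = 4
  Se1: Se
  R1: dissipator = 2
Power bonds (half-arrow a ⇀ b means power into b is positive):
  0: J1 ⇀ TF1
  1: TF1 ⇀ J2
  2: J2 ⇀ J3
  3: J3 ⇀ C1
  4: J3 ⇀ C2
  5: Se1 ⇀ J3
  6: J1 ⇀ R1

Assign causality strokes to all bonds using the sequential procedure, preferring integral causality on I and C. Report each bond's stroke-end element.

b5 stroke→J3  (Se1: effort source, stroke at far end)
b3 stroke→J3  (C1: C, integral causality)
b4 stroke→J3  (prefer integral on C2)
b2 stroke→J2  (J3: last free bond brings flow in)
b1 stroke→TF1  (J2: last free bond brings flow in)
b0 stroke→J1  (TF1: transformer flips bond 1)
b6 stroke→R1  (common-e at J1 fixed by 0)

bond 0 →J1
bond 1 →TF1
bond 2 →J2
bond 3 →J3
bond 4 →J3
bond 5 →J3
bond 6 →R1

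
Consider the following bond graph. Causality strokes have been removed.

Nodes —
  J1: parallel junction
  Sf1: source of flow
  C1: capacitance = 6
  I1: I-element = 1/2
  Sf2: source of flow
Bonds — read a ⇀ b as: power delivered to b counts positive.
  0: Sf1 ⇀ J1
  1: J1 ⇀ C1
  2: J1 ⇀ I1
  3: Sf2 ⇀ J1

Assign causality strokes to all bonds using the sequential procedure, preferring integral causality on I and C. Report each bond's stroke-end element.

bond 0 →Sf1  (source Sf1 imposes f)
bond 3 →Sf2  (Sf2 fixes flow; stroke at Sf2)
bond 1 →J1  (C1 integral (e out))
bond 2 →I1  (J1: bond 1 brought effort, rest push out)

β0 →Sf1
β1 →J1
β2 →I1
β3 →Sf2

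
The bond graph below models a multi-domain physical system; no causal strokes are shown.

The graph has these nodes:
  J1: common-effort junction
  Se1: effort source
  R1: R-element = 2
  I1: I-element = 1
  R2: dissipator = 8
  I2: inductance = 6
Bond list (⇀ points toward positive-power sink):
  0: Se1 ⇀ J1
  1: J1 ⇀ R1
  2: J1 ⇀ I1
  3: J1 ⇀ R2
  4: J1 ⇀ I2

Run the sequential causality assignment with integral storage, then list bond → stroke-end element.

b0 stroke→J1
b1 stroke→R1
b2 stroke→I1
b3 stroke→R2
b4 stroke→I2

#0 |J1  (Se1 (Se) sets effort on bond)
#1 |R1  (0-jn J1 has e-setter on 0)
#2 |I1  (0-jn J1 has e-setter on 0)
#3 |R2  (common-e at J1 fixed by 0)
#4 |I2  (J1 effort already set via bond 0)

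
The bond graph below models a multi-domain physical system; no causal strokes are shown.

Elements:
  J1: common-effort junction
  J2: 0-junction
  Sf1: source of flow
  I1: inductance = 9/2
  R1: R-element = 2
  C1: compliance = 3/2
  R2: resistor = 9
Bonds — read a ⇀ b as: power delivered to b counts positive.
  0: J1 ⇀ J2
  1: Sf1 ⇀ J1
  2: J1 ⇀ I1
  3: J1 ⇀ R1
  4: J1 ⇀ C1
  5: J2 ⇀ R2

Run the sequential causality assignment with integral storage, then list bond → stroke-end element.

#1 stroke→Sf1  (Sf1 (Sf) sets flow on bond)
#2 stroke→I1  (I1: I, integral causality)
#4 stroke→J1  (C1: C, integral causality)
#0 stroke→J2  (0-jn J1 has e-setter on 4)
#3 stroke→R1  (0-jn J1 has e-setter on 4)
#5 stroke→R2  (common-e at J2 fixed by 0)

b0 →J2
b1 →Sf1
b2 →I1
b3 →R1
b4 →J1
b5 →R2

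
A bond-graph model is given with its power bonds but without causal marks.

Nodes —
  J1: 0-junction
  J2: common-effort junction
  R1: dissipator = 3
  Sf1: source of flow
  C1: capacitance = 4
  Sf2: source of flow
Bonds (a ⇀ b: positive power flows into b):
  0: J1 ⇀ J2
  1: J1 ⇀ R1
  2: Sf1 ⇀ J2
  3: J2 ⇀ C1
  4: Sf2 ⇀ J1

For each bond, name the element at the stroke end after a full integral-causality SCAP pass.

#0 →J1
#1 →R1
#2 →Sf1
#3 →J2
#4 →Sf2

#2 stroke→Sf1  (Sf1 (Sf) sets flow on bond)
#4 stroke→Sf2  (Sf2 fixes flow; stroke at Sf2)
#3 stroke→J2  (prefer integral on C1)
#0 stroke→J1  (J2: bond 3 brought effort, rest push out)
#1 stroke→R1  (0-jn J1 has e-setter on 0)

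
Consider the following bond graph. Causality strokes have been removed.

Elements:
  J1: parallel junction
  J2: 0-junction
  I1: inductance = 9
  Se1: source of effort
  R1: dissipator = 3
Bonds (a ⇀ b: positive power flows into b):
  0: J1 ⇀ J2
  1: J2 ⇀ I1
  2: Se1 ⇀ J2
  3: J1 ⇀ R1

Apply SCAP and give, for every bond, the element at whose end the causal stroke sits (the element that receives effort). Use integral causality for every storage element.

bond 2 →J2  (Se1: effort source, stroke at far end)
bond 0 →J1  (J2: bond 2 brought effort, rest push out)
bond 1 →I1  (0-jn J2 has e-setter on 2)
bond 3 →R1  (J1 effort already set via bond 0)

bond 0 stroke→J1
bond 1 stroke→I1
bond 2 stroke→J2
bond 3 stroke→R1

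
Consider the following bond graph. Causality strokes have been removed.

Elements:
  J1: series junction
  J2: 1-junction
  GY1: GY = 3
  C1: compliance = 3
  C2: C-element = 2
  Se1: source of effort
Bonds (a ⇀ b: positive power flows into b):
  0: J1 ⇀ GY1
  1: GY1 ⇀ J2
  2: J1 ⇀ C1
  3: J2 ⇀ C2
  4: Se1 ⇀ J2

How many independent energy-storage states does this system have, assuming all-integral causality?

bond 4 stroke at J2  (Se1: effort source, stroke at far end)
bond 2 stroke at J1  (C1: C, integral causality)
bond 0 stroke at GY1  (J1 needs exactly one f-in)
bond 1 stroke at GY1  (GY GY1: same side as bond 0)
bond 3 stroke at J2  (common-f at J2 fixed by 1)

2  (C1, C2 all integral)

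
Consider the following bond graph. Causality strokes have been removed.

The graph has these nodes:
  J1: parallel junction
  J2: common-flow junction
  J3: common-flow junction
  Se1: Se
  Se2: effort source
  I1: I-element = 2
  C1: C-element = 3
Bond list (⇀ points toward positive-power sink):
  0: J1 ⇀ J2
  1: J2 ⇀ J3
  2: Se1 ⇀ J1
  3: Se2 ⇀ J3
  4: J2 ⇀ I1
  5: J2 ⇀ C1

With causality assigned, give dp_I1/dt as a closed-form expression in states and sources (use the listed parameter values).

β2 |J1  (Se1: effort source, stroke at far end)
β3 |J3  (Se2: effort source, stroke at far end)
β0 |J2  (J1: bond 2 brought effort, rest push out)
β1 |J2  (only one flow-in slot at J3)
β4 |I1  (I1 integral (f out))
β5 |J2  (1-jn J2 has f-setter on 4)

dp_I1/dt = E_Se1 + E_Se2 - q_C1/3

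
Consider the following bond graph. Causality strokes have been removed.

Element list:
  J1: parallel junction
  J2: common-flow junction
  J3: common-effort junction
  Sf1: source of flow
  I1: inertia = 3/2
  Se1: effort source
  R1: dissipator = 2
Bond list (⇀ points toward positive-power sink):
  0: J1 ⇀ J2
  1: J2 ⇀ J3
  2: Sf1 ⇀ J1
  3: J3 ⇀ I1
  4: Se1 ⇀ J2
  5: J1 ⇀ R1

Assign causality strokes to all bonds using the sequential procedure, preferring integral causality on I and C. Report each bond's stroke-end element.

#0 →J2
#1 →J3
#2 →Sf1
#3 →I1
#4 →J2
#5 →J1

β2 stroke→Sf1  (Sf1 (Sf) sets flow on bond)
β4 stroke→J2  (Se1: effort source, stroke at far end)
β3 stroke→I1  (I1 integral (f out))
β1 stroke→J3  (J3: last free bond brings effort in)
β0 stroke→J2  (J2 flow already set via bond 1)
β5 stroke→J1  (J1: last free bond brings effort in)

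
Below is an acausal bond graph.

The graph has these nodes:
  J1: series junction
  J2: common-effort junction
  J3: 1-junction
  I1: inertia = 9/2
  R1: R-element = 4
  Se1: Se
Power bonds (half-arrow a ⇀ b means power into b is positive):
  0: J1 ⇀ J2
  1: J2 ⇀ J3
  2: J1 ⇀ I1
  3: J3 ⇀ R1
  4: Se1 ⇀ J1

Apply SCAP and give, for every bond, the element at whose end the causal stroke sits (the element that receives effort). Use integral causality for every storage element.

β4 |J1  (Se1 (Se) sets effort on bond)
β2 |I1  (prefer integral on I1)
β0 |J1  (common-f at J1 fixed by 2)
β1 |J2  (J2: last free bond brings effort in)
β3 |J3  (J3 flow already set via bond 1)

β0 |J1
β1 |J2
β2 |I1
β3 |J3
β4 |J1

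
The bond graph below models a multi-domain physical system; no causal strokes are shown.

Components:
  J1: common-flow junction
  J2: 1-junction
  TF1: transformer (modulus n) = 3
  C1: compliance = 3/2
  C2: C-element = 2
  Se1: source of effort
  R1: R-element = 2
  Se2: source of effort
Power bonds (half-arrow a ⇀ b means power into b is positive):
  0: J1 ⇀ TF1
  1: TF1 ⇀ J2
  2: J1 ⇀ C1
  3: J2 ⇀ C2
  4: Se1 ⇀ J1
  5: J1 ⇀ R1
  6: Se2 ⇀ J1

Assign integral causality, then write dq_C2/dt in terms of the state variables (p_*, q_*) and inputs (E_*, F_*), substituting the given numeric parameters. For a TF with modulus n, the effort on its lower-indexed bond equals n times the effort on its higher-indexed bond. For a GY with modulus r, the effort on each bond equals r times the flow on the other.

bond 4 |J1  (Se1 (Se) sets effort on bond)
bond 6 |J1  (source Se2 imposes e)
bond 2 |J1  (C1: C, integral causality)
bond 3 |J2  (prefer integral on C2)
bond 1 |TF1  (J2: last free bond brings flow in)
bond 0 |J1  (TF1: transformer flips bond 1)
bond 5 |R1  (closing 1-jn rule on J1)

dq_C2/dt = 3*E_Se1/2 + 3*E_Se2/2 - q_C1 - 9*q_C2/4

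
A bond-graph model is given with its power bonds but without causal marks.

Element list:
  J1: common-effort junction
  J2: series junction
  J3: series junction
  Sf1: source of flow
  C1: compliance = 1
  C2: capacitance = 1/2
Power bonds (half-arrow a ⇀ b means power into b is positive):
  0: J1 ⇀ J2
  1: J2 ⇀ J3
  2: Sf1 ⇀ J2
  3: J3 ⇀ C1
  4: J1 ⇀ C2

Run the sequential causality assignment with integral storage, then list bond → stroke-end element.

β0 stroke→J2
β1 stroke→J2
β2 stroke→Sf1
β3 stroke→J3
β4 stroke→J1

b2 stroke→Sf1  (Sf1: flow source, stroke at near end)
b0 stroke→J2  (1-jn J2 has f-setter on 2)
b1 stroke→J2  (common-f at J2 fixed by 2)
b3 stroke→J3  (J3: bond 1 brought flow, rest push out)
b4 stroke→J1  (J1 needs exactly one e-in)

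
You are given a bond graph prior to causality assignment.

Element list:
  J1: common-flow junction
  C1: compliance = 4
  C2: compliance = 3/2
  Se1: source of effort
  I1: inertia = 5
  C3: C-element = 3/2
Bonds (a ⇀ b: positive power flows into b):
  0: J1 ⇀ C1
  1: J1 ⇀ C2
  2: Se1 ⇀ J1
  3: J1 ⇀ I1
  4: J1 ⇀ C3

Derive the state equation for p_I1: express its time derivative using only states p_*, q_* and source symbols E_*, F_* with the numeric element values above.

dp_I1/dt = E_Se1 - q_C1/4 - 2*q_C2/3 - 2*q_C3/3

bond 2 |J1  (Se1 fixes effort; stroke away)
bond 0 |J1  (C1: C, integral causality)
bond 1 |J1  (C2: C, integral causality)
bond 3 |I1  (prefer integral on I1)
bond 4 |J1  (J1 flow already set via bond 3)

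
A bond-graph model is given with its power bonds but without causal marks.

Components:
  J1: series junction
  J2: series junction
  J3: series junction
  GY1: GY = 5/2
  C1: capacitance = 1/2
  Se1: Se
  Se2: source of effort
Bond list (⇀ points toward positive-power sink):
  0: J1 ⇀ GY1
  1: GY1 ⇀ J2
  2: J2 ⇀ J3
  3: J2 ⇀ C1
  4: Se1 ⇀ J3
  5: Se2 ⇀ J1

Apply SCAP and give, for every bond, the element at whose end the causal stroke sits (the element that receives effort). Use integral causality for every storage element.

b0 stroke→GY1
b1 stroke→GY1
b2 stroke→J2
b3 stroke→J2
b4 stroke→J3
b5 stroke→J1

#4 stroke→J3  (Se1 (Se) sets effort on bond)
#5 stroke→J1  (Se2: effort source, stroke at far end)
#0 stroke→GY1  (only one flow-in slot at J1)
#2 stroke→J2  (J3 needs exactly one f-in)
#1 stroke→GY1  (through GY1, causality inverts; strokes same side of GY1)
#3 stroke→J2  (J2: bond 1 brought flow, rest push out)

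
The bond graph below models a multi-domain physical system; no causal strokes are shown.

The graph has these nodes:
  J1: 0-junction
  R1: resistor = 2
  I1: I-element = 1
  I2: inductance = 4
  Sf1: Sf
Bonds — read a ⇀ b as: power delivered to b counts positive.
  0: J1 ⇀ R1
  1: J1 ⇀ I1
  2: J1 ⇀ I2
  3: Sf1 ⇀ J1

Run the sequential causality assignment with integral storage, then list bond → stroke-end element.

#3 stroke at Sf1  (Sf1 (Sf) sets flow on bond)
#1 stroke at I1  (prefer integral on I1)
#2 stroke at I2  (prefer integral on I2)
#0 stroke at J1  (J1 needs exactly one e-in)

β0 stroke at J1
β1 stroke at I1
β2 stroke at I2
β3 stroke at Sf1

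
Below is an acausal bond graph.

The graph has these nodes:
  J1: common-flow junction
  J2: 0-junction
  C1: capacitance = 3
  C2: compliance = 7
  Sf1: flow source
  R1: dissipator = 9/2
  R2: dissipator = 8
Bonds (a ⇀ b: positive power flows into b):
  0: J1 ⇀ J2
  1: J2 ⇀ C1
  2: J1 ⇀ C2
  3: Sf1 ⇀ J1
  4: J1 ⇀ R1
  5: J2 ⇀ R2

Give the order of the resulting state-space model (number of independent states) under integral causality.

2  (C1, C2 all integral)

b3 →Sf1  (source Sf1 imposes f)
b0 →J1  (common-f at J1 fixed by 3)
b2 →J1  (J1: bond 3 brought flow, rest push out)
b4 →J1  (1-jn J1 has f-setter on 3)
b1 →J2  (C1 integral (e out))
b5 →R2  (J2: bond 1 brought effort, rest push out)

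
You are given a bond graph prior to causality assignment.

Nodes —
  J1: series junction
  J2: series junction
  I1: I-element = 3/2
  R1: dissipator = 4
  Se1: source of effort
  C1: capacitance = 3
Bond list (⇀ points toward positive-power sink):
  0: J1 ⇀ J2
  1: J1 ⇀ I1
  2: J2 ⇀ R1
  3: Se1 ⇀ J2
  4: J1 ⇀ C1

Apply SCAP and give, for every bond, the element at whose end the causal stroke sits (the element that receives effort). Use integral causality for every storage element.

#0 →J1
#1 →I1
#2 →J2
#3 →J2
#4 →J1

bond 3 →J2  (source Se1 imposes e)
bond 1 →I1  (I1 integral (f out))
bond 0 →J1  (1-jn J1 has f-setter on 1)
bond 4 →J1  (J1: bond 1 brought flow, rest push out)
bond 2 →J2  (J2 flow already set via bond 0)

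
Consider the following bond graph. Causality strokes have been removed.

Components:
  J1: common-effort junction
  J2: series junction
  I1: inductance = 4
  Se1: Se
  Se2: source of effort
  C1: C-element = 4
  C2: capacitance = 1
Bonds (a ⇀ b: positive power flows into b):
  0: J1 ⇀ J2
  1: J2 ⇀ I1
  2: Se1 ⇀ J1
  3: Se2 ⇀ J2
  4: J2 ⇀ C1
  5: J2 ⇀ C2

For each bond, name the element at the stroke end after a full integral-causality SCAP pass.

β2 stroke→J1  (Se1 (Se) sets effort on bond)
β3 stroke→J2  (source Se2 imposes e)
β0 stroke→J2  (J1: bond 2 brought effort, rest push out)
β1 stroke→I1  (I1: I, integral causality)
β4 stroke→J2  (1-jn J2 has f-setter on 1)
β5 stroke→J2  (J2: bond 1 brought flow, rest push out)

β0 |J2
β1 |I1
β2 |J1
β3 |J2
β4 |J2
β5 |J2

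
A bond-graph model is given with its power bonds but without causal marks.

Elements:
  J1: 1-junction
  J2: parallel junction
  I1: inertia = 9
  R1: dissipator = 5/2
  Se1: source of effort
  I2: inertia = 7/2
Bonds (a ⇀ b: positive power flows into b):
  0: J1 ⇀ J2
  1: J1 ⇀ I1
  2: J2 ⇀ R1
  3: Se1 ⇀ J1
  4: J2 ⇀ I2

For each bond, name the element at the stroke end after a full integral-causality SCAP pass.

b0 |J1
b1 |I1
b2 |J2
b3 |J1
b4 |I2

β3 →J1  (Se1 fixes effort; stroke away)
β1 →I1  (I1: I, integral causality)
β0 →J1  (1-jn J1 has f-setter on 1)
β4 →I2  (prefer integral on I2)
β2 →J2  (J2: last free bond brings effort in)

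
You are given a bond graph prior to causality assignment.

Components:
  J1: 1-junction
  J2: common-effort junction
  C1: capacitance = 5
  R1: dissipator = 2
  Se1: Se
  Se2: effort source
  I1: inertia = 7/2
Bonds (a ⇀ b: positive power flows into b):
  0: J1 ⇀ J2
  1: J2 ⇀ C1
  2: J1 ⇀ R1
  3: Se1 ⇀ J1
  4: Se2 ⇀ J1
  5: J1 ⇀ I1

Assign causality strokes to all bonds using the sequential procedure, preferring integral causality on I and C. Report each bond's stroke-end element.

β3 |J1  (Se1 fixes effort; stroke away)
β4 |J1  (source Se2 imposes e)
β1 |J2  (C1 integral (e out))
β0 |J1  (0-jn J2 has e-setter on 1)
β5 |I1  (prefer integral on I1)
β2 |J1  (common-f at J1 fixed by 5)

bond 0 |J1
bond 1 |J2
bond 2 |J1
bond 3 |J1
bond 4 |J1
bond 5 |I1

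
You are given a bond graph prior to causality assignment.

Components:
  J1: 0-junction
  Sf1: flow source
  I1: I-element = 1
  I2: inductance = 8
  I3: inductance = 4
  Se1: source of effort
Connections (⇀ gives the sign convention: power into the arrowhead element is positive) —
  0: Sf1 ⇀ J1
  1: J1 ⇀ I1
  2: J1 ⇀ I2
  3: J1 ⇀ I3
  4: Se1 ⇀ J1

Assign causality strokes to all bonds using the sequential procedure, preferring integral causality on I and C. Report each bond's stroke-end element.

b0 stroke→Sf1
b1 stroke→I1
b2 stroke→I2
b3 stroke→I3
b4 stroke→J1

bond 0 |Sf1  (Sf1: flow source, stroke at near end)
bond 4 |J1  (Se1 fixes effort; stroke away)
bond 1 |I1  (J1: bond 4 brought effort, rest push out)
bond 2 |I2  (J1 effort already set via bond 4)
bond 3 |I3  (J1: bond 4 brought effort, rest push out)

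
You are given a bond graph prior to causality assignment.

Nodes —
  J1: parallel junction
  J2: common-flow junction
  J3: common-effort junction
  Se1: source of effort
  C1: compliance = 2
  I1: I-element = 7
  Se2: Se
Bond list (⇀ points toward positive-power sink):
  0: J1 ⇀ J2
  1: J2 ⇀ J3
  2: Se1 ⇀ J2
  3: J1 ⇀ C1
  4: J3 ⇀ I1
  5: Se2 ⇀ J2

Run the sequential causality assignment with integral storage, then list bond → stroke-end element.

bond 2 stroke→J2  (source Se1 imposes e)
bond 5 stroke→J2  (Se2 fixes effort; stroke away)
bond 3 stroke→J1  (C1 integral (e out))
bond 0 stroke→J2  (J1: bond 3 brought effort, rest push out)
bond 1 stroke→J3  (closing 1-jn rule on J2)
bond 4 stroke→I1  (0-jn J3 has e-setter on 1)

b0 stroke at J2
b1 stroke at J3
b2 stroke at J2
b3 stroke at J1
b4 stroke at I1
b5 stroke at J2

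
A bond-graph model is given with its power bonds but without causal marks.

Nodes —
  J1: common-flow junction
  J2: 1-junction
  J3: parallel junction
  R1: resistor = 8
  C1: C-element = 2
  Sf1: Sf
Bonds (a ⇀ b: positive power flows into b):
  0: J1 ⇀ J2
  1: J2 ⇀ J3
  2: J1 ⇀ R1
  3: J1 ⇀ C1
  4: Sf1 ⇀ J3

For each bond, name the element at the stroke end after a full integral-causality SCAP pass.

bond 0 stroke→J2
bond 1 stroke→J3
bond 2 stroke→J1
bond 3 stroke→J1
bond 4 stroke→Sf1

#4 stroke at Sf1  (Sf1: flow source, stroke at near end)
#1 stroke at J3  (closing 0-jn rule on J3)
#0 stroke at J2  (common-f at J2 fixed by 1)
#2 stroke at J1  (1-jn J1 has f-setter on 0)
#3 stroke at J1  (common-f at J1 fixed by 0)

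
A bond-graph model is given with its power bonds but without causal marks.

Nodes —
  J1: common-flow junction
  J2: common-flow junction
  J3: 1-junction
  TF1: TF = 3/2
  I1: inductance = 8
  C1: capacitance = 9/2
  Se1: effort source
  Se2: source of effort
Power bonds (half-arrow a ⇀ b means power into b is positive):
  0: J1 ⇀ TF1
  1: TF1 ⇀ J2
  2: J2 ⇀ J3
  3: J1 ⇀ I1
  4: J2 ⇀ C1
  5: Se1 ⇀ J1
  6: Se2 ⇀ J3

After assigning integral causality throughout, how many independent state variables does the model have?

b5 stroke→J1  (Se1: effort source, stroke at far end)
b6 stroke→J3  (Se2 fixes effort; stroke away)
b2 stroke→J2  (J3 needs exactly one f-in)
b3 stroke→I1  (prefer integral on I1)
b0 stroke→J1  (J1 flow already set via bond 3)
b1 stroke→TF1  (through TF1, causality passes straight; one stroke at TF1)
b4 stroke→J2  (J2 flow already set via bond 1)

2  (C1, I1 all integral)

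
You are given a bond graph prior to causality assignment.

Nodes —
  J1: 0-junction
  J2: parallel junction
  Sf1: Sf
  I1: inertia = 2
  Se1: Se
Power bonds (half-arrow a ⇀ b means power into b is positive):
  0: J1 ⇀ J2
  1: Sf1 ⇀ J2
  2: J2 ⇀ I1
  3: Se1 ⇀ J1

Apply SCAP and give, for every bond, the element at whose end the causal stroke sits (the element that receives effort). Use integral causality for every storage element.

β1 stroke at Sf1  (Sf1 (Sf) sets flow on bond)
β3 stroke at J1  (Se1: effort source, stroke at far end)
β0 stroke at J2  (common-e at J1 fixed by 3)
β2 stroke at I1  (J2 effort already set via bond 0)

b0 →J2
b1 →Sf1
b2 →I1
b3 →J1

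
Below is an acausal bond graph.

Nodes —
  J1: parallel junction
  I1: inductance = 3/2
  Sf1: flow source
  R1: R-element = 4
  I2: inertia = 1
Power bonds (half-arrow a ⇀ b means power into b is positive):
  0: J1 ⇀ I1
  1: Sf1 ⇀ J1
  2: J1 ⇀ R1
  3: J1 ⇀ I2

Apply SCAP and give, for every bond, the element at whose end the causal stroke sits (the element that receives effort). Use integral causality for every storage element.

b1 stroke at Sf1  (Sf1: flow source, stroke at near end)
b0 stroke at I1  (prefer integral on I1)
b3 stroke at I2  (I2 outputs flow p/I2)
b2 stroke at J1  (only one effort-in slot at J1)

b0 stroke→I1
b1 stroke→Sf1
b2 stroke→J1
b3 stroke→I2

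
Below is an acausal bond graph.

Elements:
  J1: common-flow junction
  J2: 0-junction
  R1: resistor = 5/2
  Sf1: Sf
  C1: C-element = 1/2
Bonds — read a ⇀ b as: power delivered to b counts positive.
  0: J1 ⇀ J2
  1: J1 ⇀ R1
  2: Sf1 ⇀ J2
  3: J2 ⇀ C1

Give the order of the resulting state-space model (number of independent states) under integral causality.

β2 →Sf1  (Sf1 (Sf) sets flow on bond)
β3 →J2  (C1: C, integral causality)
β0 →J1  (common-e at J2 fixed by 3)
β1 →R1  (closing 1-jn rule on J1)

1  (C1 all integral)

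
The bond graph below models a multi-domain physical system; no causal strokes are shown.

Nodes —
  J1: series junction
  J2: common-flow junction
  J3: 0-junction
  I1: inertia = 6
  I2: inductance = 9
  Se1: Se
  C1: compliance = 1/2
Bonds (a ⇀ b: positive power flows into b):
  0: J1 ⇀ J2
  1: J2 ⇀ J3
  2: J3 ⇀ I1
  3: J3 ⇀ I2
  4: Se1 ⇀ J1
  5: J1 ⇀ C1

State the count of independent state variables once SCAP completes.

3  (C1, I1, I2 all integral)

#4 |J1  (Se1: effort source, stroke at far end)
#2 |I1  (I1 integral (f out))
#3 |I2  (I2: I, integral causality)
#1 |J3  (J3: last free bond brings effort in)
#0 |J2  (1-jn J2 has f-setter on 1)
#5 |J1  (1-jn J1 has f-setter on 0)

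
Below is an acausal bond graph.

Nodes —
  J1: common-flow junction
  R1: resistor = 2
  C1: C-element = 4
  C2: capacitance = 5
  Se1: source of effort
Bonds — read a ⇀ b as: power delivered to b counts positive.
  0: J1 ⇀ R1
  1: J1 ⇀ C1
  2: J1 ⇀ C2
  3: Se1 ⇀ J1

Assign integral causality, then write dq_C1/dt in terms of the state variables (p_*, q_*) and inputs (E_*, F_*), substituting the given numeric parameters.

β3 stroke at J1  (source Se1 imposes e)
β1 stroke at J1  (C1: C, integral causality)
β2 stroke at J1  (prefer integral on C2)
β0 stroke at R1  (J1: last free bond brings flow in)

dq_C1/dt = E_Se1/2 - q_C1/8 - q_C2/10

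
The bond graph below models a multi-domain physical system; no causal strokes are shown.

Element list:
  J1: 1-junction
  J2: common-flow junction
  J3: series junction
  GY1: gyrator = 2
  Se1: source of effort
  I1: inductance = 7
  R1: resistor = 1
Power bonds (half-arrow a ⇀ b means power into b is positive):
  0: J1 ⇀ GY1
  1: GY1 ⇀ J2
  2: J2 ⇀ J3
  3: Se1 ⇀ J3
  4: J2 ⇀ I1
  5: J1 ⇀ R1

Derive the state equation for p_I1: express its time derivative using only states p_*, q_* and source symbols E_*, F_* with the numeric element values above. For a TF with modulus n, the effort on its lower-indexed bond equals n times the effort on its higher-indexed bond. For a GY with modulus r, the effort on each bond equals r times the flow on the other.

bond 3 →J3  (Se1: effort source, stroke at far end)
bond 2 →J2  (J3: last free bond brings flow in)
bond 4 →I1  (I1 outputs flow p/I1)
bond 1 →J2  (J2 flow already set via bond 4)
bond 0 →J1  (GY1 both-in/both-out from 1)
bond 5 →R1  (only one flow-in slot at J1)

dp_I1/dt = E_Se1 - 4*p_I1/7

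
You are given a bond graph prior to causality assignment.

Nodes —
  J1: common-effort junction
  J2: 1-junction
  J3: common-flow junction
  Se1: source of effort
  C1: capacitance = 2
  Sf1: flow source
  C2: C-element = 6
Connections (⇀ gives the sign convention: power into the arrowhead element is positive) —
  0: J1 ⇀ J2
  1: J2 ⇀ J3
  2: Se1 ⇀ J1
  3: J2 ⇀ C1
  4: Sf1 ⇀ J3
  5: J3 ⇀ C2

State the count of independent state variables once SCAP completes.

2  (C1, C2 all integral)

bond 2 →J1  (Se1 fixes effort; stroke away)
bond 4 →Sf1  (Sf1 (Sf) sets flow on bond)
bond 0 →J2  (common-e at J1 fixed by 2)
bond 1 →J3  (common-f at J3 fixed by 4)
bond 5 →J3  (common-f at J3 fixed by 4)
bond 3 →J2  (J2 flow already set via bond 1)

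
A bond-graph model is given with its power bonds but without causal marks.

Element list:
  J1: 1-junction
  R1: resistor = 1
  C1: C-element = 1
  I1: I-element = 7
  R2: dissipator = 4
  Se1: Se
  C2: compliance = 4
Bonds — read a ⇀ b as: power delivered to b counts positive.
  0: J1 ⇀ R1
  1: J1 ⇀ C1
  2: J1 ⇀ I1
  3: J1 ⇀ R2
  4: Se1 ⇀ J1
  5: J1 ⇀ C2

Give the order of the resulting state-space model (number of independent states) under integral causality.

3  (C1, C2, I1 all integral)

b4 |J1  (Se1 fixes effort; stroke away)
b1 |J1  (C1 outputs effort q/C1)
b2 |I1  (I1 outputs flow p/I1)
b0 |J1  (J1 flow already set via bond 2)
b3 |J1  (1-jn J1 has f-setter on 2)
b5 |J1  (J1 flow already set via bond 2)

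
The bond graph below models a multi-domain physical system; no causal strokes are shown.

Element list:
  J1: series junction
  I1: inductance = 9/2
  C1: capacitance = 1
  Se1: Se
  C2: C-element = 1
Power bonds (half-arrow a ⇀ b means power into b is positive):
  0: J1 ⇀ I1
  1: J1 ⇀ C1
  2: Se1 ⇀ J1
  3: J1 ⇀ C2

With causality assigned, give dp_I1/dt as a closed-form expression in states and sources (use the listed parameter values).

#2 →J1  (Se1: effort source, stroke at far end)
#0 →I1  (I1 integral (f out))
#1 →J1  (common-f at J1 fixed by 0)
#3 →J1  (J1: bond 0 brought flow, rest push out)

dp_I1/dt = E_Se1 - q_C1 - q_C2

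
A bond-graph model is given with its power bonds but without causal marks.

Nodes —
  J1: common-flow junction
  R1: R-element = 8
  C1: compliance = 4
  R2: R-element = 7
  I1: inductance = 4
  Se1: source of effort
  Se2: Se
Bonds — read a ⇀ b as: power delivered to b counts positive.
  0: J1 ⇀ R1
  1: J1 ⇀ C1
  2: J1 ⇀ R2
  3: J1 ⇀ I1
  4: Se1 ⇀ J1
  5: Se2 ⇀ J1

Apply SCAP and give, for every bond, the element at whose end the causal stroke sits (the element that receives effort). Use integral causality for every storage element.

β0 stroke at J1
β1 stroke at J1
β2 stroke at J1
β3 stroke at I1
β4 stroke at J1
β5 stroke at J1

#4 →J1  (Se1: effort source, stroke at far end)
#5 →J1  (Se2 (Se) sets effort on bond)
#1 →J1  (C1 outputs effort q/C1)
#3 →I1  (I1: I, integral causality)
#0 →J1  (J1: bond 3 brought flow, rest push out)
#2 →J1  (J1 flow already set via bond 3)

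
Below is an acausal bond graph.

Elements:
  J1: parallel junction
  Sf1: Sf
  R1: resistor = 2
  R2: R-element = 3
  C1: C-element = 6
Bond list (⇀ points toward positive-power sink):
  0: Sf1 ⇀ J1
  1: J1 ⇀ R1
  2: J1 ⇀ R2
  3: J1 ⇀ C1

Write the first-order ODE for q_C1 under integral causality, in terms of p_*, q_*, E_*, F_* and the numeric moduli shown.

bond 0 →Sf1  (source Sf1 imposes f)
bond 3 →J1  (prefer integral on C1)
bond 1 →R1  (J1 effort already set via bond 3)
bond 2 →R2  (0-jn J1 has e-setter on 3)

dq_C1/dt = F_Sf1 - 5*q_C1/36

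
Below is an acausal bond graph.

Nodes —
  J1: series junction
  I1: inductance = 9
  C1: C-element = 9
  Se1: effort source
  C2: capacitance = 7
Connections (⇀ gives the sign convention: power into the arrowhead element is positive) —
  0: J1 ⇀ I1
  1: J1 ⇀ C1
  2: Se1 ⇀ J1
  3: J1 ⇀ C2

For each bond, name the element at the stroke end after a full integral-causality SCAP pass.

b2 stroke→J1  (Se1 fixes effort; stroke away)
b0 stroke→I1  (I1: I, integral causality)
b1 stroke→J1  (J1: bond 0 brought flow, rest push out)
b3 stroke→J1  (1-jn J1 has f-setter on 0)

β0 |I1
β1 |J1
β2 |J1
β3 |J1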